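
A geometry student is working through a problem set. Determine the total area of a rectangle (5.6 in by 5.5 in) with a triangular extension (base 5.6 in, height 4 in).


Composite shape: rectangle + triangle
Rectangle area = 5.6 * 5.5 = 30.8
Triangle area = 0.5 * 5.6 * 4 = 11.2
Total = 30.8 + 11.2
Total = 42
42 in^2


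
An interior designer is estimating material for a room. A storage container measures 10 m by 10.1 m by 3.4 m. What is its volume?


Shape: rectangular prism
l = 10 m, w = 10.1 m, h = 3.4 m
Formula: V = l * w * h
V = 10 * 10.1 * 3.4
V = 101 * 3.4
V = 343.4
343.4 m^3


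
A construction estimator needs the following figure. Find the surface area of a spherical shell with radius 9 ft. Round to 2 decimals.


Shape: sphere
Radius r = 9 ft
Formula: SA = 4 * pi * r^2
r^2 = 81
SA = 4 * pi * 81
SA = 324 * pi
SA = 1017.88
1017.88 ft^2


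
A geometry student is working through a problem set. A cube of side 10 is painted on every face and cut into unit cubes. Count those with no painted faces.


Large cube: 10 x 10 x 10, cut into unit cubes.
n = 10, so n - 2 = 8
Unpainted cubes form the interior (n - 2)^3 block.
(n - 2)^3 = 8^3 = 512
512 unit cubes


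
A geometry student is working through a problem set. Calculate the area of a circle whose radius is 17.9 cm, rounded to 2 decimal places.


Shape: circle
Radius r = 17.9 cm
Formula: A = pi * r^2
r^2 = 17.9^2 = 320.41
A = pi * 320.41
A = 1006.6
1006.6 cm^2


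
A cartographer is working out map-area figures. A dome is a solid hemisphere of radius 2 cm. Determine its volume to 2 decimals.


Shape: hemisphere (half of a sphere)
Radius r = 2 cm
Formula: V = (1/2) * (4/3) * pi * r^3 = (2/3) * pi * r^3
r^3 = 8
(2/3) * 8 = 5.333333
V = 5.333333 * pi
V = 16.76
16.76 cm^3


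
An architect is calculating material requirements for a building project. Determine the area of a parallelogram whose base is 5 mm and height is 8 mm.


Shape: parallelogram
Base b = 5 mm, Height h = 8 mm
Formula: A = b * h
A = 5 * 8
A = 40
40 mm^2


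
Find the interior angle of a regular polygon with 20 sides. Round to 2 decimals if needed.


Shape: regular icosagon (20 sides)
Formula: interior angle = (n - 2) * 180 / n
(n - 2) = 18
(n - 2) * 180 = 3240
angle = 3240 / 20
angle = 162
162 degrees


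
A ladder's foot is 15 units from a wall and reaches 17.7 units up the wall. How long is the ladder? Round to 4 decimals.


Shape: right triangle
Legs a = 15 units, b = 17.7 units
Formula: c = sqrt(a^2 + b^2)
a^2 = 225, b^2 = 313.29
a^2 + b^2 = 538.29
c = sqrt(538.29)
c = 23.2011
23.2011 units


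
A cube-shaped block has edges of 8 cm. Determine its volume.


Shape: cube
Side s = 8 cm
Formula: V = s^3
V = 8 * 8 * 8
V = 64 * 8
V = 512
512 cm^3


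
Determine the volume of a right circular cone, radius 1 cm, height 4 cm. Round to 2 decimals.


Shape: cone
Radius r = 1 cm, Height h = 4 cm
Formula: V = (1/3) * pi * r^2 * h
r^2 = 1
pi * r^2 * h = pi * 1 * 4 = 4 * pi
V = 4 * pi / 3
V = 4.19
4.19 cm^3


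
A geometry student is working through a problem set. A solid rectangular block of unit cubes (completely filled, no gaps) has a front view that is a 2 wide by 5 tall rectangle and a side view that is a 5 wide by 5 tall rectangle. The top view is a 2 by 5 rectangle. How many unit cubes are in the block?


Orthographic views of a solid rectangular block:
Front view 2 x 5 -> length = 2, height = 5
Side view 5 x 5 -> width = 5, height = 5 (consistent)
Top view 2 x 5 -> confirms length = 2, width = 5
The block is 2 x 5 x 5.
Total unit cubes = 2 * 5 * 5 = 50
50 unit cubes


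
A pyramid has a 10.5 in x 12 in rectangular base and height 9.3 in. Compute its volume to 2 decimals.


Shape: rectangular pyramid
Base: 10.5 in x 12 in, Height h = 9.3 in
Formula: V = (1/3) * base_area * h
base_area = 10.5 * 12 = 126
base_area * h = 126 * 9.3 = 1171.8
V = 1171.8 / 3
V = 390.6
390.6 in^3


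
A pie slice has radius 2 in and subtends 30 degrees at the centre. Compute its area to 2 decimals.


Shape: circular sector
Radius r = 2 in, Angle = 30 degrees
Formula: A = (angle/360) * pi * r^2
r^2 = 4
Fraction of circle = 30/360
A = (30/360) * pi * 4
A = 0.333333 * pi
A = 1.05
1.05 in^2


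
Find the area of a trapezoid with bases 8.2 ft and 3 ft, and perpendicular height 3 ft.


Shape: trapezoid
Parallel sides a = 8.2 ft, b = 3 ft; Height h = 3 ft
Formula: A = (a + b) * h / 2
a + b = 8.2 + 3 = 11.2
A = 11.2 * 3 / 2
A = 33.6 / 2
A = 16.8
16.8 ft^2


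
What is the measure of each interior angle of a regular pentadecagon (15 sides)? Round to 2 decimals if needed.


Shape: regular pentadecagon (15 sides)
Formula: interior angle = (n - 2) * 180 / n
(n - 2) = 13
(n - 2) * 180 = 2340
angle = 2340 / 15
angle = 156
156 degrees


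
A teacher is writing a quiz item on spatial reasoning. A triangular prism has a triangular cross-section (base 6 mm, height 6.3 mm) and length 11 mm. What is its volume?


Shape: triangular prism
Triangle base = 6 mm, triangle height = 6.3 mm, prism length L = 11 mm
Formula: V = (1/2 * b * h_tri) * L
Cross-section area = 0.5 * 6 * 6.3 = 18.9
V = 18.9 * 11
V = 207.9
207.9 mm^3


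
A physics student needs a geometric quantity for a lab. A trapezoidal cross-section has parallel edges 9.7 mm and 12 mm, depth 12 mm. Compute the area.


Shape: trapezoid
Parallel sides a = 9.7 mm, b = 12 mm; Height h = 12 mm
Formula: A = (a + b) * h / 2
a + b = 9.7 + 12 = 21.7
A = 21.7 * 12 / 2
A = 260.4 / 2
A = 130.2
130.2 mm^2


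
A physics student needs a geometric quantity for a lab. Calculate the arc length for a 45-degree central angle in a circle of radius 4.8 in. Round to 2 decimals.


Shape: circular arc
Radius r = 4.8 in, Angle = 45 degrees
Formula: L = (angle/360) * 2 * pi * r
2 * pi * r = 9.6 * pi
L = (45/360) * 9.6 * pi
L = 1.2 * pi
L = 3.77
3.77 in


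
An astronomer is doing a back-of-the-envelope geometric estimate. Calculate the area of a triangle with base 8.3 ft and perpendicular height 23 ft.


Shape: triangle
Base b = 8.3 ft, Height h = 23 ft
Formula: A = (1/2) * b * h
A = 0.5 * 8.3 * 23
A = 0.5 * 190.9
A = 95.45
95.45 ft^2


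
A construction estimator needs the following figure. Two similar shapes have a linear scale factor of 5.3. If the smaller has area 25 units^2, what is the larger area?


Linear scale factor k = 5.3
Original area = 25 units^2
Rule: under a linear scaling by k, areas scale by k^2.
k^2 = 5.3^2 = 28.09
New area = 25 * 28.09
New area = 702.25
702.25 units^2


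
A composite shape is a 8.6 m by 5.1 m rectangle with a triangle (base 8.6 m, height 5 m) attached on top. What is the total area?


Composite shape: rectangle + triangle
Rectangle area = 8.6 * 5.1 = 43.86
Triangle area = 0.5 * 8.6 * 5 = 21.5
Total = 43.86 + 21.5
Total = 65.36
65.36 m^2


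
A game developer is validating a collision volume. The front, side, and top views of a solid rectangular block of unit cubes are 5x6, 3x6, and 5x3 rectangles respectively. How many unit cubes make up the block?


Orthographic views of a solid rectangular block:
Front view 5 x 6 -> length = 5, height = 6
Side view 3 x 6 -> width = 3, height = 6 (consistent)
Top view 5 x 3 -> confirms length = 5, width = 3
The block is 5 x 3 x 6.
Total unit cubes = 5 * 3 * 6 = 90
90 unit cubes


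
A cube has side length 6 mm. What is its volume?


Shape: cube
Side s = 6 mm
Formula: V = s^3
V = 6 * 6 * 6
V = 36 * 6
V = 216
216 mm^3


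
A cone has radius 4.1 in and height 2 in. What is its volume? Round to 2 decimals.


Shape: cone
Radius r = 4.1 in, Height h = 2 in
Formula: V = (1/3) * pi * r^2 * h
r^2 = 16.81
pi * r^2 * h = pi * 16.81 * 2 = 33.62 * pi
V = 33.62 * pi / 3
V = 35.21
35.21 in^3


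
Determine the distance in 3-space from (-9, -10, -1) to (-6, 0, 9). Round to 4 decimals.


3D distance between two points
P1 = (-9, -10, -1), P2 = (-6, 0, 9)
Formula: d = sqrt((x2-x1)^2 + (y2-y1)^2 + (z2-z1)^2)
dx = -6 - -9 = 3
dy = 0 - -10 = 10
dz = 9 - -1 = 10
dx^2 + dy^2 + dz^2 = 9 + 100 + 100 = 209
d = sqrt(209)
d = 14.4568
14.4568 units


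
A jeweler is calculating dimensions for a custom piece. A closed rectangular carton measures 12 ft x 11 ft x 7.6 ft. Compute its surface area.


Shape: rectangular prism
l = 12 ft, w = 11 ft, h = 7.6 ft
Formula: SA = 2(lw + lh + wh)
lw = 132, lh = 91.2, wh = 83.6
lw + lh + wh = 306.8
SA = 2 * 306.8
SA = 613.6
613.6 ft^2


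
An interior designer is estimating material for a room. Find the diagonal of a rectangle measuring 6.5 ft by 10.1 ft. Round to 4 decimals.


Shape: rectangle (diagonal via Pythagoras)
Sides: 6.5 ft and 10.1 ft
Formula: d = sqrt(l^2 + w^2)
l^2 = 42.25, w^2 = 102.01
l^2 + w^2 = 144.26
d = sqrt(144.26)
d = 12.0108
12.0108 ft


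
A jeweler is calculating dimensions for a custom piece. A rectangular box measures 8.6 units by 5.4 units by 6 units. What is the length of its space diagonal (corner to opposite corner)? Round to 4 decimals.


Shape: rectangular box (space diagonal)
l = 8.6 units, w = 5.4 units, h = 6 units
Visualize: the diagonal of the base, then a right triangle with that diagonal and the height.
Formula: d = sqrt(l^2 + w^2 + h^2)
l^2 + w^2 + h^2 = 73.96 + 29.16 + 36 = 139.12
d = sqrt(139.12)
d = 11.7949
11.7949 units


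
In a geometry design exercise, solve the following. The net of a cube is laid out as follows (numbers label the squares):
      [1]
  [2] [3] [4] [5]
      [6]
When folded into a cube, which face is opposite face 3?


Net: cross layout. Take square 3 as the base (bottom).
Fold the four squares in the horizontal row up around 3: 2 -> left, 4 -> right, 5 wraps to the top.
Fold 1 and 6 up from 3: 1 -> back, 6 -> front.
Opposite pairs are therefore: (1, 6), (2, 4), (3, 5).
Face 3 is opposite face 5.
face 5


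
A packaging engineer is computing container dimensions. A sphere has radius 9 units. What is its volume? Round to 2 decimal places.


Shape: sphere
Radius r = 9 units
Formula: V = (4/3) * pi * r^3
r^3 = 729
(4/3) * 729 = 972
V = 972 * pi
V = 3053.63
3053.63 units^3


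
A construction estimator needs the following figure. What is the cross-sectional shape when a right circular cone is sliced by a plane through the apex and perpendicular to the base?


Solid: right circular cone
Cutting plane: through the apex and perpendicular to the base
Visualize the intersection of the plane with the solid's surface.
The boundary of the cut region is a isosceles triangle.
isosceles triangle


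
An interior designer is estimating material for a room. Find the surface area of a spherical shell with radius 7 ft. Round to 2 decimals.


Shape: sphere
Radius r = 7 ft
Formula: SA = 4 * pi * r^2
r^2 = 49
SA = 4 * pi * 49
SA = 196 * pi
SA = 615.75
615.75 ft^2


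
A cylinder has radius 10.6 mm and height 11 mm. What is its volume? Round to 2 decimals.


Shape: cylinder
Radius r = 10.6 mm, Height h = 11 mm
Formula: V = pi * r^2 * h
r^2 = 112.36
V = pi * 112.36 * 11
V = 1235.96 * pi
V = 3882.88
3882.88 mm^3


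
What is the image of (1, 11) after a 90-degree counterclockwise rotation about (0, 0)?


Transformation: rotation about the origin
Original point: (1, 11)
Rule for 90 deg counterclockwise: (x, y) -> (-y, x)
Apply: (1, 11) -> (-11, 1)
(-11, 1)


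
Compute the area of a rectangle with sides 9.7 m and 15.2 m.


Shape: rectangle
Length l = 9.7 m, Width w = 15.2 m
Formula: A = l * w
A = 9.7 * 15.2
A = 147.44
147.44 m^2


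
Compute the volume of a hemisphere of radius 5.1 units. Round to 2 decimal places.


Shape: hemisphere (half of a sphere)
Radius r = 5.1 units
Formula: V = (1/2) * (4/3) * pi * r^3 = (2/3) * pi * r^3
r^3 = 132.651
(2/3) * 132.651 = 88.434
V = 88.434 * pi
V = 277.82
277.82 units^3


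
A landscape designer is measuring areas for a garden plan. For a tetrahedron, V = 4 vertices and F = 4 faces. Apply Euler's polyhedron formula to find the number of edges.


Polyhedron: tetrahedron
Euler's formula for convex polyhedra: V - E + F = 2
Given: V = 4 vertices and F = 4 faces
Solve for E:
E = V + F - 2 = 4 + 4 - 2 = 6
6 edges


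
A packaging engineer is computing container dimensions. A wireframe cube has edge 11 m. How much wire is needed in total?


Shape: cube
Side s = 11 m
A cube has 12 edges, all equal.
Formula: total edge length = 12 * s
Total = 12 * 11
Total = 132
132 m


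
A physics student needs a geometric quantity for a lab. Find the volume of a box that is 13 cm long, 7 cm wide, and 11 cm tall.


Shape: rectangular prism
l = 13 cm, w = 7 cm, h = 11 cm
Formula: V = l * w * h
V = 13 * 7 * 11
V = 91 * 11
V = 1001
1001 cm^3


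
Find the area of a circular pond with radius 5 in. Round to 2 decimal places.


Shape: circle
Radius r = 5 in
Formula: A = pi * r^2
r^2 = 5^2 = 25
A = pi * 25
A = 78.54
78.54 in^2


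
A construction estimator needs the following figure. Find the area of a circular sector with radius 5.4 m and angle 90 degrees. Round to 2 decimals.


Shape: circular sector
Radius r = 5.4 m, Angle = 90 degrees
Formula: A = (angle/360) * pi * r^2
r^2 = 29.16
Fraction of circle = 90/360
A = (90/360) * pi * 29.16
A = 7.29 * pi
A = 22.9
22.9 m^2


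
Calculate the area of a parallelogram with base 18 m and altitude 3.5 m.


Shape: parallelogram
Base b = 18 m, Height h = 3.5 m
Formula: A = b * h
A = 18 * 3.5
A = 63
63 m^2


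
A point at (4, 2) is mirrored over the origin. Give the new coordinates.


Transformation: reflection
Original point: (4, 2)
Rule for reflection through the origin: (x, y) -> (-x, -y)
Apply: (4, 2) -> (-4, -2)
(-4, -2)


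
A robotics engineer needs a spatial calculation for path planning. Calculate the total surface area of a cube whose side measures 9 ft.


Shape: cube
Side s = 9 ft
A cube has 6 square faces.
Formula: SA = 6 * s^2
s^2 = 81
SA = 6 * 81
SA = 486
486 ft^2


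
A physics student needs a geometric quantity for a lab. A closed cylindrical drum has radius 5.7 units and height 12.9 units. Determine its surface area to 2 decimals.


Shape: closed cylinder
Radius r = 5.7 units, Height h = 12.9 units
Formula: SA = 2*pi*r^2 + 2*pi*r*h = 2*pi*r*(r + h)
r + h = 18.6
2 * r * (r + h) = 2 * 5.7 * 18.6 = 212.04
SA = 212.04 * pi
SA = 666.14
666.14 units^2


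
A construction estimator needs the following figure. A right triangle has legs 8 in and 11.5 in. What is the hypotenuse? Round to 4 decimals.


Shape: right triangle
Legs a = 8 in, b = 11.5 in
Formula: c = sqrt(a^2 + b^2)
a^2 = 64, b^2 = 132.25
a^2 + b^2 = 196.25
c = sqrt(196.25)
c = 14.0089
14.0089 in


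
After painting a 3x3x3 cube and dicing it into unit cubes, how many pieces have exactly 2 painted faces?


Large cube: 3 x 3 x 3, cut into unit cubes.
n = 3, so n - 2 = 1
Cubes with 2 painted faces lie along the edges, excluding corners.
A cube has 12 edges; each contributes (n - 2) = 1 such cubes.
Count = 12 * 1 = 12
12 unit cubes


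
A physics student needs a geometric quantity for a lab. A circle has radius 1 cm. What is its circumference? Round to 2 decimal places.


Shape: circle
Radius r = 1 cm
Formula: C = 2 * pi * r
C = 2 * pi * 1
C = 2 * pi
C = 6.28
6.28 cm


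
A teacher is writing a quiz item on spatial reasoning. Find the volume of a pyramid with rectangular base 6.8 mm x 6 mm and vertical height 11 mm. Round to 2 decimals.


Shape: rectangular pyramid
Base: 6.8 mm x 6 mm, Height h = 11 mm
Formula: V = (1/3) * base_area * h
base_area = 6.8 * 6 = 40.8
base_area * h = 40.8 * 11 = 448.8
V = 448.8 / 3
V = 149.6
149.6 mm^3


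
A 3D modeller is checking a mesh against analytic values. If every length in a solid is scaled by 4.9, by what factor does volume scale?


Linear scale factor k = 4.9
Rule: under a linear scaling by k, volumes scale by k^3.
k^3 = 4.9 * 4.9 * 4.9
k^3 = 24.01 * 4.9
k^3 = 117.649
Volume scales by a factor of 117.649.
117.649 (dimensionless)


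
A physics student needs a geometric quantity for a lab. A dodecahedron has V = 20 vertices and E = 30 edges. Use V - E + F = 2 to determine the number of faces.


Polyhedron: dodecahedron
Euler's formula for convex polyhedra: V - E + F = 2
Given: V = 20 vertices and E = 30 edges
Solve for F:
F = 2 + E - V = 2 + 30 - 20 = 12
12 faces


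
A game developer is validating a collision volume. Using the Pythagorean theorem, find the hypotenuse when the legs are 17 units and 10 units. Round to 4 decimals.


Shape: right triangle
Legs a = 17 units, b = 10 units
Formula: c = sqrt(a^2 + b^2)
a^2 = 289, b^2 = 100
a^2 + b^2 = 389
c = sqrt(389)
c = 19.7231
19.7231 units


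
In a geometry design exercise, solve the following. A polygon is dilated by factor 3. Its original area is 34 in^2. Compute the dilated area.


Linear scale factor k = 3
Original area = 34 in^2
Rule: under a linear scaling by k, areas scale by k^2.
k^2 = 3^2 = 9
New area = 34 * 9
New area = 306
306 in^2


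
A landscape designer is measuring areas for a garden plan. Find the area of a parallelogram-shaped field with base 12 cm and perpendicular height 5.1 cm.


Shape: parallelogram
Base b = 12 cm, Height h = 5.1 cm
Formula: A = b * h
A = 12 * 5.1
A = 61.2
61.2 cm^2


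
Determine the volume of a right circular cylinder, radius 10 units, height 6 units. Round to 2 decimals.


Shape: cylinder
Radius r = 10 units, Height h = 6 units
Formula: V = pi * r^2 * h
r^2 = 100
V = pi * 100 * 6
V = 600 * pi
V = 1884.96
1884.96 units^3


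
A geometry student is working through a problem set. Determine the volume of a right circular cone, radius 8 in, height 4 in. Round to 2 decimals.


Shape: cone
Radius r = 8 in, Height h = 4 in
Formula: V = (1/3) * pi * r^2 * h
r^2 = 64
pi * r^2 * h = pi * 64 * 4 = 256 * pi
V = 256 * pi / 3
V = 268.08
268.08 in^3


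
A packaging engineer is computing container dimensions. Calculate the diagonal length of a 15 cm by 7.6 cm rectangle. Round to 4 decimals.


Shape: rectangle (diagonal via Pythagoras)
Sides: 15 cm and 7.6 cm
Formula: d = sqrt(l^2 + w^2)
l^2 = 225, w^2 = 57.76
l^2 + w^2 = 282.76
d = sqrt(282.76)
d = 16.8155
16.8155 cm


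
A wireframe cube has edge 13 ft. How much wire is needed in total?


Shape: cube
Side s = 13 ft
A cube has 12 edges, all equal.
Formula: total edge length = 12 * s
Total = 12 * 13
Total = 156
156 ft


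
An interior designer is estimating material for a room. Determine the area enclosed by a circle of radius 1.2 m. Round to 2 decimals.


Shape: circle
Radius r = 1.2 m
Formula: A = pi * r^2
r^2 = 1.2^2 = 1.44
A = pi * 1.44
A = 4.52
4.52 m^2


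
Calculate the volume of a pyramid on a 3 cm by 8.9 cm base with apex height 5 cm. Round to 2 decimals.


Shape: rectangular pyramid
Base: 3 cm x 8.9 cm, Height h = 5 cm
Formula: V = (1/3) * base_area * h
base_area = 3 * 8.9 = 26.7
base_area * h = 26.7 * 5 = 133.5
V = 133.5 / 3
V = 44.5
44.5 cm^3


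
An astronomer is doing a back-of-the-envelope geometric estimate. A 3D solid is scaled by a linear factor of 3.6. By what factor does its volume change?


Linear scale factor k = 3.6
Rule: under a linear scaling by k, volumes scale by k^3.
k^3 = 3.6 * 3.6 * 3.6
k^3 = 12.96 * 3.6
k^3 = 46.656
Volume scales by a factor of 46.656.
46.656 (dimensionless)


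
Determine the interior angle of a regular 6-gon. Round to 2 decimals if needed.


Shape: regular hexagon (6 sides)
Formula: interior angle = (n - 2) * 180 / n
(n - 2) = 4
(n - 2) * 180 = 720
angle = 720 / 6
angle = 120
120 degrees


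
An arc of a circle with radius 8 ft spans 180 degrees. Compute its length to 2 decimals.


Shape: circular arc
Radius r = 8 ft, Angle = 180 degrees
Formula: L = (angle/360) * 2 * pi * r
2 * pi * r = 16 * pi
L = (180/360) * 16 * pi
L = 8 * pi
L = 25.13
25.13 ft


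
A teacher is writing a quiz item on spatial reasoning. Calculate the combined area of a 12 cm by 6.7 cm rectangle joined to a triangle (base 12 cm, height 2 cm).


Composite shape: rectangle + triangle
Rectangle area = 12 * 6.7 = 80.4
Triangle area = 0.5 * 12 * 2 = 12
Total = 80.4 + 12
Total = 92.4
92.4 cm^2


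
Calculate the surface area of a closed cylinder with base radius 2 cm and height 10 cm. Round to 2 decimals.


Shape: closed cylinder
Radius r = 2 cm, Height h = 10 cm
Formula: SA = 2*pi*r^2 + 2*pi*r*h = 2*pi*r*(r + h)
r + h = 12
2 * r * (r + h) = 2 * 2 * 12 = 48
SA = 48 * pi
SA = 150.8
150.8 cm^2


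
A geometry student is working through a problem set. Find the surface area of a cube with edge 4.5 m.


Shape: cube
Side s = 4.5 m
A cube has 6 square faces.
Formula: SA = 6 * s^2
s^2 = 20.25
SA = 6 * 20.25
SA = 121.5
121.5 m^2


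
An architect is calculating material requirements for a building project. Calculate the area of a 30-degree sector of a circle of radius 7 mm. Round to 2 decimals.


Shape: circular sector
Radius r = 7 mm, Angle = 30 degrees
Formula: A = (angle/360) * pi * r^2
r^2 = 49
Fraction of circle = 30/360
A = (30/360) * pi * 49
A = 4.083333 * pi
A = 12.83
12.83 mm^2


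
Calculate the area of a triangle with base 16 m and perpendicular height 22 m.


Shape: triangle
Base b = 16 m, Height h = 22 m
Formula: A = (1/2) * b * h
A = 0.5 * 16 * 22
A = 0.5 * 352
A = 176
176 m^2


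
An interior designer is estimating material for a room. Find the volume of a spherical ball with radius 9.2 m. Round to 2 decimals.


Shape: sphere
Radius r = 9.2 m
Formula: V = (4/3) * pi * r^3
r^3 = 778.688
(4/3) * 778.688 = 1038.250667
V = 1038.250667 * pi
V = 3261.76
3261.76 m^3


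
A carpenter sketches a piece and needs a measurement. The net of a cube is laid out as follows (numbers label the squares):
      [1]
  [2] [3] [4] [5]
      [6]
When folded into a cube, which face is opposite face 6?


Net: cross layout. Take square 3 as the base (bottom).
Fold the four squares in the horizontal row up around 3: 2 -> left, 4 -> right, 5 wraps to the top.
Fold 1 and 6 up from 3: 1 -> back, 6 -> front.
Opposite pairs are therefore: (1, 6), (2, 4), (3, 5).
Face 6 is opposite face 1.
face 1


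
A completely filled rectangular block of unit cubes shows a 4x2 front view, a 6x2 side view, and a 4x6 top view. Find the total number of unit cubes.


Orthographic views of a solid rectangular block:
Front view 4 x 2 -> length = 4, height = 2
Side view 6 x 2 -> width = 6, height = 2 (consistent)
Top view 4 x 6 -> confirms length = 4, width = 6
The block is 4 x 6 x 2.
Total unit cubes = 4 * 6 * 2 = 48
48 unit cubes


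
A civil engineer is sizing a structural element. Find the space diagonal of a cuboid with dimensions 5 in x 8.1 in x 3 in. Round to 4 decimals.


Shape: rectangular box (space diagonal)
l = 5 in, w = 8.1 in, h = 3 in
Visualize: the diagonal of the base, then a right triangle with that diagonal and the height.
Formula: d = sqrt(l^2 + w^2 + h^2)
l^2 + w^2 + h^2 = 25 + 65.61 + 9 = 99.61
d = sqrt(99.61)
d = 9.9805
9.9805 in


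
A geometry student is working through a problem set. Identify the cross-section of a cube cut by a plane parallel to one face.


Solid: cube
Cutting plane: parallel to one face
Visualize the intersection of the plane with the solid's surface.
The boundary of the cut region is a square.
square


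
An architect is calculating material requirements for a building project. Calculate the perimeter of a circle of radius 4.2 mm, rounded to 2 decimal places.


Shape: circle
Radius r = 4.2 mm
Formula: C = 2 * pi * r
C = 2 * pi * 4.2
C = 8.4 * pi
C = 26.39
26.39 mm


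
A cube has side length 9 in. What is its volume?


Shape: cube
Side s = 9 in
Formula: V = s^3
V = 9 * 9 * 9
V = 81 * 9
V = 729
729 in^3


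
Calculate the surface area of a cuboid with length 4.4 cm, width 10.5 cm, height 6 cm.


Shape: rectangular prism
l = 4.4 cm, w = 10.5 cm, h = 6 cm
Formula: SA = 2(lw + lh + wh)
lw = 46.2, lh = 26.4, wh = 63
lw + lh + wh = 135.6
SA = 2 * 135.6
SA = 271.2
271.2 cm^2


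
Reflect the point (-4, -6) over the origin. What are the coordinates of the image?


Transformation: reflection
Original point: (-4, -6)
Rule for reflection through the origin: (x, y) -> (-x, -y)
Apply: (-4, -6) -> (4, 6)
(4, 6)


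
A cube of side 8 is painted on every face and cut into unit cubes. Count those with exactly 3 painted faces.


Large cube: 8 x 8 x 8, cut into unit cubes.
Cubes with 3 painted faces are at the corners. A cube always has 8 corners.
Count = 8
8 unit cubes


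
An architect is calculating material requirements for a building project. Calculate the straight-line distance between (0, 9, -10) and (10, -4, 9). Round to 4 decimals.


3D distance between two points
P1 = (0, 9, -10), P2 = (10, -4, 9)
Formula: d = sqrt((x2-x1)^2 + (y2-y1)^2 + (z2-z1)^2)
dx = 10 - 0 = 10
dy = -4 - 9 = -13
dz = 9 - -10 = 19
dx^2 + dy^2 + dz^2 = 100 + 169 + 361 = 630
d = sqrt(630)
d = 25.0998
25.0998 units


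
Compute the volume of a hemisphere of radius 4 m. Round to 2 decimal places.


Shape: hemisphere (half of a sphere)
Radius r = 4 m
Formula: V = (1/2) * (4/3) * pi * r^3 = (2/3) * pi * r^3
r^3 = 64
(2/3) * 64 = 42.666667
V = 42.666667 * pi
V = 134.04
134.04 m^3


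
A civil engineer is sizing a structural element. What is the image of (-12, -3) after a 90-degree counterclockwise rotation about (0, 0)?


Transformation: rotation about the origin
Original point: (-12, -3)
Rule for 90 deg counterclockwise: (x, y) -> (-y, x)
Apply: (-12, -3) -> (3, -12)
(3, -12)


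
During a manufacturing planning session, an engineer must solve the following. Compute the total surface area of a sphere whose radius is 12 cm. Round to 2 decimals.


Shape: sphere
Radius r = 12 cm
Formula: SA = 4 * pi * r^2
r^2 = 144
SA = 4 * pi * 144
SA = 576 * pi
SA = 1809.56
1809.56 cm^2


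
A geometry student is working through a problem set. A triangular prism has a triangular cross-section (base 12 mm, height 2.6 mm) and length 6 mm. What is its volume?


Shape: triangular prism
Triangle base = 12 mm, triangle height = 2.6 mm, prism length L = 6 mm
Formula: V = (1/2 * b * h_tri) * L
Cross-section area = 0.5 * 12 * 2.6 = 15.6
V = 15.6 * 6
V = 93.6
93.6 mm^3


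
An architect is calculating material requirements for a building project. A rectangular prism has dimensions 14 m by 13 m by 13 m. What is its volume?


Shape: rectangular prism
l = 14 m, w = 13 m, h = 13 m
Formula: V = l * w * h
V = 14 * 13 * 13
V = 182 * 13
V = 2366
2366 m^3


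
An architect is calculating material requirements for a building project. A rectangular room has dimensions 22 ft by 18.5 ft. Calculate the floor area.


Shape: rectangle
Length l = 22 ft, Width w = 18.5 ft
Formula: A = l * w
A = 22 * 18.5
A = 407
407 ft^2


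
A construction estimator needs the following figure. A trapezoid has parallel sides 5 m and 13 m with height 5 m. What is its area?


Shape: trapezoid
Parallel sides a = 5 m, b = 13 m; Height h = 5 m
Formula: A = (a + b) * h / 2
a + b = 5 + 13 = 18
A = 18 * 5 / 2
A = 90 / 2
A = 45
45 m^2


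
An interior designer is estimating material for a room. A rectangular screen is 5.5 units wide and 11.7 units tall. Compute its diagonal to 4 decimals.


Shape: rectangle (diagonal via Pythagoras)
Sides: 5.5 units and 11.7 units
Formula: d = sqrt(l^2 + w^2)
l^2 = 30.25, w^2 = 136.89
l^2 + w^2 = 167.14
d = sqrt(167.14)
d = 12.9283
12.9283 units


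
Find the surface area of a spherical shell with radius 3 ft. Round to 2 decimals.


Shape: sphere
Radius r = 3 ft
Formula: SA = 4 * pi * r^2
r^2 = 9
SA = 4 * pi * 9
SA = 36 * pi
SA = 113.1
113.1 ft^2


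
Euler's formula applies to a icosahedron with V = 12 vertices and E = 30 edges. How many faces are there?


Polyhedron: icosahedron
Euler's formula for convex polyhedra: V - E + F = 2
Given: V = 12 vertices and E = 30 edges
Solve for F:
F = 2 + E - V = 2 + 30 - 12 = 20
20 faces


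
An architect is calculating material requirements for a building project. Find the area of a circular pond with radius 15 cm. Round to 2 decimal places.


Shape: circle
Radius r = 15 cm
Formula: A = pi * r^2
r^2 = 15^2 = 225
A = pi * 225
A = 706.86
706.86 cm^2


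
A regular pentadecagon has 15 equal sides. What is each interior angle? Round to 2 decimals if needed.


Shape: regular pentadecagon (15 sides)
Formula: interior angle = (n - 2) * 180 / n
(n - 2) = 13
(n - 2) * 180 = 2340
angle = 2340 / 15
angle = 156
156 degrees


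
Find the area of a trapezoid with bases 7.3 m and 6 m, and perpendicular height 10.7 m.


Shape: trapezoid
Parallel sides a = 7.3 m, b = 6 m; Height h = 10.7 m
Formula: A = (a + b) * h / 2
a + b = 7.3 + 6 = 13.3
A = 13.3 * 10.7 / 2
A = 142.31 / 2
A = 71.155
71.155 m^2


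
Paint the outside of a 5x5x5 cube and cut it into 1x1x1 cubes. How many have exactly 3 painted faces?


Large cube: 5 x 5 x 5, cut into unit cubes.
Cubes with 3 painted faces are at the corners. A cube always has 8 corners.
Count = 8
8 unit cubes


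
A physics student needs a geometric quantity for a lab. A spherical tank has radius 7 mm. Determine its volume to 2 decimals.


Shape: sphere
Radius r = 7 mm
Formula: V = (4/3) * pi * r^3
r^3 = 343
(4/3) * 343 = 457.333333
V = 457.333333 * pi
V = 1436.76
1436.76 mm^3


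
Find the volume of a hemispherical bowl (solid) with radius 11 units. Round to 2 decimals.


Shape: hemisphere (half of a sphere)
Radius r = 11 units
Formula: V = (1/2) * (4/3) * pi * r^3 = (2/3) * pi * r^3
r^3 = 1331
(2/3) * 1331 = 887.333333
V = 887.333333 * pi
V = 2787.64
2787.64 units^3


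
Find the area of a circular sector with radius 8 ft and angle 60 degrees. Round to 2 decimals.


Shape: circular sector
Radius r = 8 ft, Angle = 60 degrees
Formula: A = (angle/360) * pi * r^2
r^2 = 64
Fraction of circle = 60/360
A = (60/360) * pi * 64
A = 10.666667 * pi
A = 33.51
33.51 ft^2


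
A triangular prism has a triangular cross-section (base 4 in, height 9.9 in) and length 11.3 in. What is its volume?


Shape: triangular prism
Triangle base = 4 in, triangle height = 9.9 in, prism length L = 11.3 in
Formula: V = (1/2 * b * h_tri) * L
Cross-section area = 0.5 * 4 * 9.9 = 19.8
V = 19.8 * 11.3
V = 223.74
223.74 in^3


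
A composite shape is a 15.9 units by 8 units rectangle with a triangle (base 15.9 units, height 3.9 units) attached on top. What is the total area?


Composite shape: rectangle + triangle
Rectangle area = 15.9 * 8 = 127.2
Triangle area = 0.5 * 15.9 * 3.9 = 31.005
Total = 127.2 + 31.005
Total = 158.205
158.205 units^2


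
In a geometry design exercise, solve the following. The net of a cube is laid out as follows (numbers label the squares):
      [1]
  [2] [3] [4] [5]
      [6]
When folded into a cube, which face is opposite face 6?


Net: cross layout. Take square 3 as the base (bottom).
Fold the four squares in the horizontal row up around 3: 2 -> left, 4 -> right, 5 wraps to the top.
Fold 1 and 6 up from 3: 1 -> back, 6 -> front.
Opposite pairs are therefore: (1, 6), (2, 4), (3, 5).
Face 6 is opposite face 1.
face 1


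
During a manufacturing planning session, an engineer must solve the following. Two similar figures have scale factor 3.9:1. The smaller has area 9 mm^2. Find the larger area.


Linear scale factor k = 3.9
Original area = 9 mm^2
Rule: under a linear scaling by k, areas scale by k^2.
k^2 = 3.9^2 = 15.21
New area = 9 * 15.21
New area = 136.89
136.89 mm^2


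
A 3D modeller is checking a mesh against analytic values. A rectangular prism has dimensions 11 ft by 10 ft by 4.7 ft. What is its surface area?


Shape: rectangular prism
l = 11 ft, w = 10 ft, h = 4.7 ft
Formula: SA = 2(lw + lh + wh)
lw = 110, lh = 51.7, wh = 47
lw + lh + wh = 208.7
SA = 2 * 208.7
SA = 417.4
417.4 ft^2


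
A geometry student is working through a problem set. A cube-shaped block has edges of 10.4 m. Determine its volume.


Shape: cube
Side s = 10.4 m
Formula: V = s^3
V = 10.4 * 10.4 * 10.4
V = 108.16 * 10.4
V = 1124.864
1124.864 m^3


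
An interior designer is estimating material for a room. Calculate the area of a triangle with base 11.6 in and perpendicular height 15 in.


Shape: triangle
Base b = 11.6 in, Height h = 15 in
Formula: A = (1/2) * b * h
A = 0.5 * 11.6 * 15
A = 0.5 * 174
A = 87
87 in^2


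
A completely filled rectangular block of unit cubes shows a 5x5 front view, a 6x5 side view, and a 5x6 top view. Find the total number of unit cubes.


Orthographic views of a solid rectangular block:
Front view 5 x 5 -> length = 5, height = 5
Side view 6 x 5 -> width = 6, height = 5 (consistent)
Top view 5 x 6 -> confirms length = 5, width = 6
The block is 5 x 6 x 5.
Total unit cubes = 5 * 6 * 5 = 150
150 unit cubes


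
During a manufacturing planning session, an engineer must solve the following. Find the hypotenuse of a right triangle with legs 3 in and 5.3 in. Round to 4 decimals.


Shape: right triangle
Legs a = 3 in, b = 5.3 in
Formula: c = sqrt(a^2 + b^2)
a^2 = 9, b^2 = 28.09
a^2 + b^2 = 37.09
c = sqrt(37.09)
c = 6.0902
6.0902 in


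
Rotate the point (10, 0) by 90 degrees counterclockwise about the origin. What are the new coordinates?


Transformation: rotation about the origin
Original point: (10, 0)
Rule for 90 deg counterclockwise: (x, y) -> (-y, x)
Apply: (10, 0) -> (0, 10)
(0, 10)


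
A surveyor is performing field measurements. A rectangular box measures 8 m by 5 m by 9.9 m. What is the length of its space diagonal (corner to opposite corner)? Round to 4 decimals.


Shape: rectangular box (space diagonal)
l = 8 m, w = 5 m, h = 9.9 m
Visualize: the diagonal of the base, then a right triangle with that diagonal and the height.
Formula: d = sqrt(l^2 + w^2 + h^2)
l^2 + w^2 + h^2 = 64 + 25 + 98.01 = 187.01
d = sqrt(187.01)
d = 13.6752
13.6752 m


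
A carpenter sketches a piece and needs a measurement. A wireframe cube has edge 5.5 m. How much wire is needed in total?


Shape: cube
Side s = 5.5 m
A cube has 12 edges, all equal.
Formula: total edge length = 12 * s
Total = 12 * 5.5
Total = 66
66 m


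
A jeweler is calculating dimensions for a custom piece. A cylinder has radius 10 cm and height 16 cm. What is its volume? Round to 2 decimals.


Shape: cylinder
Radius r = 10 cm, Height h = 16 cm
Formula: V = pi * r^2 * h
r^2 = 100
V = pi * 100 * 16
V = 1600 * pi
V = 5026.55
5026.55 cm^3


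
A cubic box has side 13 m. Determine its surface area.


Shape: cube
Side s = 13 m
A cube has 6 square faces.
Formula: SA = 6 * s^2
s^2 = 169
SA = 6 * 169
SA = 1014
1014 m^2


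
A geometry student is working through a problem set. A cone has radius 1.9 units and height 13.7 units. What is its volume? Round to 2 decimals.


Shape: cone
Radius r = 1.9 units, Height h = 13.7 units
Formula: V = (1/3) * pi * r^2 * h
r^2 = 3.61
pi * r^2 * h = pi * 3.61 * 13.7 = 49.457 * pi
V = 49.457 * pi / 3
V = 51.79
51.79 units^3


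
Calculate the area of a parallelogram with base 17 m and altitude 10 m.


Shape: parallelogram
Base b = 17 m, Height h = 10 m
Formula: A = b * h
A = 17 * 10
A = 170
170 m^2


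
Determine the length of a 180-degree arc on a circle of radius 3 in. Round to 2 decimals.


Shape: circular arc
Radius r = 3 in, Angle = 180 degrees
Formula: L = (angle/360) * 2 * pi * r
2 * pi * r = 6 * pi
L = (180/360) * 6 * pi
L = 3 * pi
L = 9.42
9.42 in


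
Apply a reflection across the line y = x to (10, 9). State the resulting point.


Transformation: reflection
Original point: (10, 9)
Rule for reflection over y = x: (x, y) -> (y, x)
Apply: (10, 9) -> (9, 10)
(9, 10)


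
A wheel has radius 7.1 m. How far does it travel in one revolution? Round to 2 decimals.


Shape: circle
Radius r = 7.1 m
Formula: C = 2 * pi * r
C = 2 * pi * 7.1
C = 14.2 * pi
C = 44.61
44.61 m


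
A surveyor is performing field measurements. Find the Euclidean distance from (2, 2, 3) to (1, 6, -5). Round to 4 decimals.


3D distance between two points
P1 = (2, 2, 3), P2 = (1, 6, -5)
Formula: d = sqrt((x2-x1)^2 + (y2-y1)^2 + (z2-z1)^2)
dx = 1 - 2 = -1
dy = 6 - 2 = 4
dz = -5 - 3 = -8
dx^2 + dy^2 + dz^2 = 1 + 16 + 64 = 81
d = sqrt(81)
d = 9.0
9 units


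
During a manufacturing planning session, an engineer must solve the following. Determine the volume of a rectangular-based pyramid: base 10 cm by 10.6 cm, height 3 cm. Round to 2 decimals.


Shape: rectangular pyramid
Base: 10 cm x 10.6 cm, Height h = 3 cm
Formula: V = (1/3) * base_area * h
base_area = 10 * 10.6 = 106
base_area * h = 106 * 3 = 318
V = 318 / 3
V = 106
106 cm^3


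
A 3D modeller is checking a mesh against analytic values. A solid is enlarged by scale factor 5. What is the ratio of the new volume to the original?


Linear scale factor k = 5
Rule: under a linear scaling by k, volumes scale by k^3.
k^3 = 5 * 5 * 5
k^3 = 25 * 5
k^3 = 125
Volume scales by a factor of 125.
125 (dimensionless)


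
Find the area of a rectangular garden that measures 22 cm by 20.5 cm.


Shape: rectangle
Length l = 22 cm, Width w = 20.5 cm
Formula: A = l * w
A = 22 * 20.5
A = 451
451 cm^2


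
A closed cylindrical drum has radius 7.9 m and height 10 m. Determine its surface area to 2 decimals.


Shape: closed cylinder
Radius r = 7.9 m, Height h = 10 m
Formula: SA = 2*pi*r^2 + 2*pi*r*h = 2*pi*r*(r + h)
r + h = 17.9
2 * r * (r + h) = 2 * 7.9 * 17.9 = 282.82
SA = 282.82 * pi
SA = 888.51
888.51 m^2


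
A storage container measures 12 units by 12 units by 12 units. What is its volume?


Shape: rectangular prism
l = 12 units, w = 12 units, h = 12 units
Formula: V = l * w * h
V = 12 * 12 * 12
V = 144 * 12
V = 1728
1728 units^3


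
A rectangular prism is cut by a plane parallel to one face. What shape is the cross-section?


Solid: rectangular prism
Cutting plane: parallel to one face
Visualize the intersection of the plane with the solid's surface.
The boundary of the cut region is a rectangle.
rectangle


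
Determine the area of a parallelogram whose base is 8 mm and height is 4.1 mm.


Shape: parallelogram
Base b = 8 mm, Height h = 4.1 mm
Formula: A = b * h
A = 8 * 4.1
A = 32.8
32.8 mm^2


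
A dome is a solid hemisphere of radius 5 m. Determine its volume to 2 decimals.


Shape: hemisphere (half of a sphere)
Radius r = 5 m
Formula: V = (1/2) * (4/3) * pi * r^3 = (2/3) * pi * r^3
r^3 = 125
(2/3) * 125 = 83.333333
V = 83.333333 * pi
V = 261.8
261.8 m^3


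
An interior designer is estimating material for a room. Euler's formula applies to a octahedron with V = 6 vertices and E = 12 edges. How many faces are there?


Polyhedron: octahedron
Euler's formula for convex polyhedra: V - E + F = 2
Given: V = 6 vertices and E = 12 edges
Solve for F:
F = 2 + E - V = 2 + 12 - 6 = 8
8 faces


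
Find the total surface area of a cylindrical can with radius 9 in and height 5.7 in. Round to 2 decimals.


Shape: closed cylinder
Radius r = 9 in, Height h = 5.7 in
Formula: SA = 2*pi*r^2 + 2*pi*r*h = 2*pi*r*(r + h)
r + h = 14.7
2 * r * (r + h) = 2 * 9 * 14.7 = 264.6
SA = 264.6 * pi
SA = 831.27
831.27 in^2


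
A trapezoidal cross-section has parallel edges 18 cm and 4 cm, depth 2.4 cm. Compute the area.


Shape: trapezoid
Parallel sides a = 18 cm, b = 4 cm; Height h = 2.4 cm
Formula: A = (a + b) * h / 2
a + b = 18 + 4 = 22
A = 22 * 2.4 / 2
A = 52.8 / 2
A = 26.4
26.4 cm^2


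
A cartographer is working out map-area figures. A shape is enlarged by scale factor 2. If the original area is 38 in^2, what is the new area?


Linear scale factor k = 2
Original area = 38 in^2
Rule: under a linear scaling by k, areas scale by k^2.
k^2 = 2^2 = 4
New area = 38 * 4
New area = 152
152 in^2


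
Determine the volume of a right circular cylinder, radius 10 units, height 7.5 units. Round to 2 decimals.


Shape: cylinder
Radius r = 10 units, Height h = 7.5 units
Formula: V = pi * r^2 * h
r^2 = 100
V = pi * 100 * 7.5
V = 750 * pi
V = 2356.19
2356.19 units^3


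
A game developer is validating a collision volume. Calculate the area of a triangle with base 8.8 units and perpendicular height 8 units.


Shape: triangle
Base b = 8.8 units, Height h = 8 units
Formula: A = (1/2) * b * h
A = 0.5 * 8.8 * 8
A = 0.5 * 70.4
A = 35.2
35.2 units^2
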